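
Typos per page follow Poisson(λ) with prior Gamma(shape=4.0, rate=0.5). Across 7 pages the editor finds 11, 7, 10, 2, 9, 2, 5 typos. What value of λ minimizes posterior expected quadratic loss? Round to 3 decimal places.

6.667

Σ counts = 46. Posterior: Gamma(shape = 4.0+46 = 50.0, rate = 0.5+7 = 7.5).
Mode = (α−1)/β = 49.0/7.5 = 6.533.
Mean = α/β = 50.0/7.5 = 6.667.
Quadratic loss ⇒ the optimal estimator is the posterior mean.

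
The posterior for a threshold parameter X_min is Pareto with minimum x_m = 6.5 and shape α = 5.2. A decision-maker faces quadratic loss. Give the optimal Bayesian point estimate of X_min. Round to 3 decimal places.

8.048

The Pareto density is strictly decreasing on [x_m, ∞), so the mode is x_m = 6.500.
Mean = α·x_m/(α−1) = 5.2·6.5/4.2 = 8.048.
Quadratic loss ⇒ the optimal estimator is the posterior mean.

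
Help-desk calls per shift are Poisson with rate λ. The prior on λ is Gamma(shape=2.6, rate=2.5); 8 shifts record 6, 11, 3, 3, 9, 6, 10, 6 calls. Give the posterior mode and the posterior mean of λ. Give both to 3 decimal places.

Σ counts = 54. Posterior: Gamma(shape = 2.6+54 = 56.6, rate = 2.5+8 = 10.5).
Mode = (α−1)/β = 55.6/10.5 = 5.295.
Mean = α/β = 56.6/10.5 = 5.390.
The posterior is right-skewed, so the mean exceeds the mode.

posterior mode = 5.295, posterior mean = 5.390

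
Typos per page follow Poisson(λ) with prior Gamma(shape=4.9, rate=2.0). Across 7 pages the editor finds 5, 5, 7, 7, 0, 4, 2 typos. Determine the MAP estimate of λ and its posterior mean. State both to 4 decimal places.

MAP estimate = 3.7667, posterior mean = 3.8778

Σ counts = 30. Posterior: Gamma(shape = 4.9+30 = 34.9, rate = 2.0+7 = 9.0).
Mode = (α−1)/β = 33.9/9.0 = 3.7667.
Mean = α/β = 34.9/9.0 = 3.8778.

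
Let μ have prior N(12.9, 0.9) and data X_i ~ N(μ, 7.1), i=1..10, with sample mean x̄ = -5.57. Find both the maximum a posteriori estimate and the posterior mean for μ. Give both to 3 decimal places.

MAP = 2.575, posterior mean = 2.575

Posterior for μ is Normal. Precision-weighted mean: (1/0.9·12.9 + 10/7.1·-5.57) / (1/0.9 + 10/7.1) = 2.575.
A Normal posterior is symmetric, so mode = mean.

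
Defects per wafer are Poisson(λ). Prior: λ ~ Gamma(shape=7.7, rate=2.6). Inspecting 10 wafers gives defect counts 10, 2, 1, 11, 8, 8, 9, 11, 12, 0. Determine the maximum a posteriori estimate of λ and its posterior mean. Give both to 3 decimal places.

Σ counts = 72. Posterior: Gamma(shape = 7.7+72 = 79.7, rate = 2.6+10 = 12.6).
Mode = (α−1)/β = 78.7/12.6 = 6.246.
Mean = α/β = 79.7/12.6 = 6.325.
Right-skewed posterior ⇒ mode < mean.

MAP: 6.246. Posterior mean: 6.325.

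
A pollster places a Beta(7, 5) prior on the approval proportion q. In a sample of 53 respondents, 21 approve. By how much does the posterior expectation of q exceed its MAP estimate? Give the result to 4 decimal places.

0.0022

Posterior: Beta(7+21, 5+32) = Beta(28, 37).
Mode = (28−1)/(28+37−2) = 27/63 = 0.4286.
Mean = 28/(28+37) = 28/65 = 0.4308.
Difference = 0.4308 − 0.4286 = 0.0022.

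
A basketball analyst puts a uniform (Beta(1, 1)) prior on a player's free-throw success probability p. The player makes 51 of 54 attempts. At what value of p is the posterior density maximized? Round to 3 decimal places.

Posterior: Beta(1+51, 1+3) = Beta(52, 4).
Mode = (52−1)/(52+4−2) = 51/54 = 0.944.
With a flat prior the MAP equals the MLE, 51/54.
Mean = 52/(52+4) = 52/56 = 0.929.
This is the posterior mode — the MAP estimate.

0.944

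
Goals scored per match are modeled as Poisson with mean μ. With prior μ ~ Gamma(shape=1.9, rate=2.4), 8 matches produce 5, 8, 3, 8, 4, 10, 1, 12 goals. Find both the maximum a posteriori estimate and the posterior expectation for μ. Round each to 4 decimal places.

Σ counts = 51. Posterior: Gamma(shape = 1.9+51 = 52.9, rate = 2.4+8 = 10.4).
Mode = (α−1)/β = 51.9/10.4 = 4.9904.
Mean = α/β = 52.9/10.4 = 5.0865.

MAP = 4.9904, posterior mean = 5.0865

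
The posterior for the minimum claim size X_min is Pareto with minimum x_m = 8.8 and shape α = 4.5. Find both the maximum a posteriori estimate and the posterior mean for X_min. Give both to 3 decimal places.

MAP = 8.800, posterior mean = 11.314

The Pareto density is strictly decreasing on [x_m, ∞), so the mode is x_m = 8.800.
Mean = α·x_m/(α−1) = 4.5·8.8/3.5 = 11.314.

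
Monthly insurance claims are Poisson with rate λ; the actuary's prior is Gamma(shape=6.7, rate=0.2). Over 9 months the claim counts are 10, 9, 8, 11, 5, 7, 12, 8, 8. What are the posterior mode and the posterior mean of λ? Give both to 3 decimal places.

Σ counts = 78. Posterior: Gamma(shape = 6.7+78 = 84.7, rate = 0.2+9 = 9.2).
Mode = (α−1)/β = 83.7/9.2 = 9.098.
Mean = α/β = 84.7/9.2 = 9.207.
Mean > mode: the posterior has a right tail.

MAP: 9.098. Posterior mean: 9.207.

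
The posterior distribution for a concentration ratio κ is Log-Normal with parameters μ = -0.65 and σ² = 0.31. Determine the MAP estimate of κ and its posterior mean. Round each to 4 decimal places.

MAP estimate = 0.3829, posterior mean = 0.6096

Mode = exp(μ − σ²) = exp(-0.96) = 0.3829.
Mean = exp(μ + σ²/2) = exp(-0.495) = 0.6096.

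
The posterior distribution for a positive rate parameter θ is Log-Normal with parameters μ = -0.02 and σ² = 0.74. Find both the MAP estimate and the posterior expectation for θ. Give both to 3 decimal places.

Mode = exp(μ − σ²) = exp(-0.76) = 0.468.
Mean = exp(μ + σ²/2) = exp(0.350) = 1.419.

MAP = 0.468, posterior mean = 1.419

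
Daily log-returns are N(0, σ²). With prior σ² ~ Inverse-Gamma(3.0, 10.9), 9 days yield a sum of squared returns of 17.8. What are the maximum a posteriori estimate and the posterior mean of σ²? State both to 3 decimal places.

MAP = 2.329; posterior mean = 3.046

Posterior: Inverse-Gamma(shape = 3.0+9/2 = 7.5, scale = 10.9+17.8/2 = 19.8).
Mode = β/(α+1) = 19.8/8.5 = 2.329.
Mean = β/(α−1) = 19.8/6.5 = 3.046.
Right-skewed posterior ⇒ mode < mean.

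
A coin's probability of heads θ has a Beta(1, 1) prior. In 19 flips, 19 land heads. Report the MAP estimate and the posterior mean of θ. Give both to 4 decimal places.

MAP = 1.0000, posterior mean = 0.9524

Posterior: Beta(1+19, 1+0) = Beta(20, 1).
Since β = 1 ≤ 1 and α > 1, the Beta density is monotone increasing on [0,1]; the mode is at 1.
Mean = 20/(20+1) = 0.9524.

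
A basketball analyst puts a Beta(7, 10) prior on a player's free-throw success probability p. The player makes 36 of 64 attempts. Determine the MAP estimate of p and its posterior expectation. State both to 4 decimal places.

Posterior: Beta(7+36, 10+28) = Beta(43, 38).
Mode = (43−1)/(43+38−2) = 42/79 = 0.5316.
Mean = 43/(43+38) = 43/81 = 0.5309.

MAP = 0.5316, posterior mean = 0.5309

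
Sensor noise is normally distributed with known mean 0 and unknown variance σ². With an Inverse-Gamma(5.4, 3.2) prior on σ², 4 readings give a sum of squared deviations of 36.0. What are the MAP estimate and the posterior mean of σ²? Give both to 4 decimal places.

MAP: 2.5238. Posterior mean: 3.3125.

Posterior: Inverse-Gamma(shape = 5.4+4/2 = 7.4, scale = 3.2+36.0/2 = 21.2).
Mode = β/(α+1) = 21.2/8.4 = 2.5238.
Mean = β/(α−1) = 21.2/6.4 = 3.3125.
Mean > mode: the posterior has a right tail.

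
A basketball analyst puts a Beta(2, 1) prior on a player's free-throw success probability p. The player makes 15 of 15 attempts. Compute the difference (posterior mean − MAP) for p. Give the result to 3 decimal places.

Posterior: Beta(2+15, 1+0) = Beta(17, 1).
Since β = 1 ≤ 1 and α > 1, the Beta density is monotone increasing on [0,1]; the mode is at 1.
Mean = 17/(17+1) = 0.944.
Difference = 0.944 − 1.000 = -0.056.

-0.056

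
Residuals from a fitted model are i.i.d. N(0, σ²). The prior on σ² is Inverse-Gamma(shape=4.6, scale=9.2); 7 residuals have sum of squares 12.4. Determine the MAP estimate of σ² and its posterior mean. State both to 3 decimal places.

MAP = 1.692; posterior mean = 2.169

Posterior: Inverse-Gamma(shape = 4.6+7/2 = 8.1, scale = 9.2+12.4/2 = 15.4).
Mode = β/(α+1) = 15.4/9.1 = 1.692.
Mean = β/(α−1) = 15.4/7.1 = 2.169.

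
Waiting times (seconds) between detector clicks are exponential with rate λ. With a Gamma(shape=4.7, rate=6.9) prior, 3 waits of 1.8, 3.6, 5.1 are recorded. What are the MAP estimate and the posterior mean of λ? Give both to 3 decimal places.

λ_MAP = 0.385, E[λ|data] = 0.443

Σ times = 10.5. Posterior: Gamma(shape = 4.7+3 = 7.7, rate = 6.9+10.5 = 17.4).
Mode = (α−1)/β = 6.7/17.4 = 0.385.
Mean = α/β = 7.7/17.4 = 0.443.
Right-skewed posterior ⇒ mode < mean.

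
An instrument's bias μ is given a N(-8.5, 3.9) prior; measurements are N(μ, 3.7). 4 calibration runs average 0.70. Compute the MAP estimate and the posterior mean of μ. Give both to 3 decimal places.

MAP estimate = -1.064, posterior mean = -1.064

Posterior for μ is Normal. Precision-weighted mean: (1/3.9·-8.5 + 4/3.7·0.70) / (1/3.9 + 4/3.7) = -1.064.
A Normal posterior is symmetric, so mode = mean.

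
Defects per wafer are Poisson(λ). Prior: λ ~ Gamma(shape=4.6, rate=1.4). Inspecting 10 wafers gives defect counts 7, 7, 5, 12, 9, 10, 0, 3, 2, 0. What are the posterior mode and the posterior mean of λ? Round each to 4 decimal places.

Σ counts = 55. Posterior: Gamma(shape = 4.6+55 = 59.6, rate = 1.4+10 = 11.4).
Mode = (α−1)/β = 58.6/11.4 = 5.1404.
Mean = α/β = 59.6/11.4 = 5.2281.

MAP = 5.1404; posterior mean = 5.2281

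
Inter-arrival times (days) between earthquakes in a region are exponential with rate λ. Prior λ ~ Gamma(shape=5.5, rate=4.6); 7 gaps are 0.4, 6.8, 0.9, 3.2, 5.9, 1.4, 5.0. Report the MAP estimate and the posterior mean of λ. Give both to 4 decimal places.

Σ times = 23.6. Posterior: Gamma(shape = 5.5+7 = 12.5, rate = 4.6+23.6 = 28.2).
Mode = (α−1)/β = 11.5/28.2 = 0.4078.
Mean = α/β = 12.5/28.2 = 0.4433.
Mean > mode: the posterior has a right tail.

MAP: 0.4078. Posterior mean: 0.4433.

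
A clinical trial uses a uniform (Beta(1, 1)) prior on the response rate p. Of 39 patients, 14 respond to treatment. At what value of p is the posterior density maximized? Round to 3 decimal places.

0.359

Posterior: Beta(1+14, 1+25) = Beta(15, 26).
Mode = (15−1)/(15+26−2) = 14/39 = 0.359.
With a flat prior the MAP equals the MLE, 14/39.
Mean = 15/(15+26) = 15/41 = 0.366.
This is the posterior mode — the MAP estimate.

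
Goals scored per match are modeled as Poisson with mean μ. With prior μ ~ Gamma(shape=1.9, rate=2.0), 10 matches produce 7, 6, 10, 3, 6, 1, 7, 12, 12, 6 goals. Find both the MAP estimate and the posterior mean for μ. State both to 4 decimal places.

MAP estimate = 5.9083, posterior mean = 5.9917

Σ counts = 70. Posterior: Gamma(shape = 1.9+70 = 71.9, rate = 2.0+10 = 12.0).
Mode = (α−1)/β = 70.9/12.0 = 5.9083.
Mean = α/β = 71.9/12.0 = 5.9917.
The mean is pulled above the mode by the posterior's right skew.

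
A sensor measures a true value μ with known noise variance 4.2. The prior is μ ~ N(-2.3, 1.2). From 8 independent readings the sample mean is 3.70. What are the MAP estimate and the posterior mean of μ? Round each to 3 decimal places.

μ_MAP = 1.874, E[μ|data] = 1.874

Posterior for μ is Normal. Precision-weighted mean: (1/1.2·-2.3 + 8/4.2·3.70) / (1/1.2 + 8/4.2) = 1.874.
A Normal posterior is symmetric, so mode = mean.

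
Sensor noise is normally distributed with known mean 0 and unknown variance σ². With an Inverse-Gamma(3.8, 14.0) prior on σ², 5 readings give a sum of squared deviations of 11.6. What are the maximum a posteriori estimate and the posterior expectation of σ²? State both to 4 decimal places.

Posterior: Inverse-Gamma(shape = 3.8+5/2 = 6.3, scale = 14.0+11.6/2 = 19.8).
Mode = β/(α+1) = 19.8/7.3 = 2.7123.
Mean = β/(α−1) = 19.8/5.3 = 3.7358.

MAP = 2.7123, posterior mean = 3.7358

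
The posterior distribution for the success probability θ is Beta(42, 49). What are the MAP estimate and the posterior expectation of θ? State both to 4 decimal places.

Mode = (42−1)/(42+49−2) = 41/89 = 0.4607.
Mean = 42/(42+49) = 42/91 = 0.4615.

MAP estimate = 0.4607, posterior expectation = 0.4615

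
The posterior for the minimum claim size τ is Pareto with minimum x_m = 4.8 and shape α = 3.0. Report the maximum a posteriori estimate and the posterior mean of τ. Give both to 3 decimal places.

The Pareto density is strictly decreasing on [x_m, ∞), so the mode is x_m = 4.800.
Mean = α·x_m/(α−1) = 3.0·4.8/2.0 = 7.200.

τ_MAP = 4.800, E[τ|data] = 7.200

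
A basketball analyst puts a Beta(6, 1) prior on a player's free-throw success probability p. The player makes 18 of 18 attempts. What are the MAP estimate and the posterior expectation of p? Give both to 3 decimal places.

Posterior: Beta(6+18, 1+0) = Beta(24, 1).
Since β = 1 ≤ 1 and α > 1, the Beta density is monotone increasing on [0,1]; the mode is at 1.
Mean = 24/(24+1) = 0.960.
Left-skewed posterior ⇒ mean < mode.

MAP = 1.000, posterior mean = 0.960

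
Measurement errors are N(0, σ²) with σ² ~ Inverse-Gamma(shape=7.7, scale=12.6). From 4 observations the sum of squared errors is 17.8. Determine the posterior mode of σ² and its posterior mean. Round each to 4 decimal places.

posterior mode = 2.0093, posterior mean = 2.4713

Posterior: Inverse-Gamma(shape = 7.7+4/2 = 9.7, scale = 12.6+17.8/2 = 21.5).
Mode = β/(α+1) = 21.5/10.7 = 2.0093.
Mean = β/(α−1) = 21.5/8.7 = 2.4713.
Mean > mode: the posterior has a right tail.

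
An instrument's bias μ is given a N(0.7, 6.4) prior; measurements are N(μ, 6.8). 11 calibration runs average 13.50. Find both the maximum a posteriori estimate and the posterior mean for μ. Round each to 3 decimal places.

MAP = 12.373; posterior mean = 12.373

Posterior for μ is Normal. Precision-weighted mean: (1/6.4·0.7 + 11/6.8·13.50) / (1/6.4 + 11/6.8) = 12.373.
A Normal posterior is symmetric, so mode = mean.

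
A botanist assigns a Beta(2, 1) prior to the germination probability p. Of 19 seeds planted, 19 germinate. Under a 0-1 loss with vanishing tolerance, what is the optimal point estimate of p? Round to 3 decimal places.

1.000

Posterior: Beta(2+19, 1+0) = Beta(21, 1).
Since β = 1 ≤ 1 and α > 1, the Beta density is monotone increasing on [0,1]; the mode is at 1.
Mean = 21/(21+1) = 0.955.
This is the posterior mode — the MAP estimate.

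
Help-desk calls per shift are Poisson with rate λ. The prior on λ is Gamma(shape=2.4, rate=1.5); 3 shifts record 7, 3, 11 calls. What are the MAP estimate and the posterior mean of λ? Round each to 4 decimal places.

Σ counts = 21. Posterior: Gamma(shape = 2.4+21 = 23.4, rate = 1.5+3 = 4.5).
Mode = (α−1)/β = 22.4/4.5 = 4.9778.
Mean = α/β = 23.4/4.5 = 5.2000.
The posterior is right-skewed, so the mean exceeds the mode.

λ_MAP = 4.9778, E[λ|data] = 5.2000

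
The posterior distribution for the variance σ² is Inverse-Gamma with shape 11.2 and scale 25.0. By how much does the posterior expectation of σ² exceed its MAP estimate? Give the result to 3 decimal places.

0.402

Mode = β/(α+1) = 25.0/12.2 = 2.049.
Mean = β/(α−1) = 25.0/10.2 = 2.451.
Difference = 2.451 − 2.049 = 0.402.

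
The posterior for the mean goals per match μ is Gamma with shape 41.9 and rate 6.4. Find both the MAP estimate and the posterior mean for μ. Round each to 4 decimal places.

MAP = 6.3906, posterior mean = 6.5469

Mode = (α−1)/β = 40.9/6.4 = 6.3906.
Mean = α/β = 41.9/6.4 = 6.5469.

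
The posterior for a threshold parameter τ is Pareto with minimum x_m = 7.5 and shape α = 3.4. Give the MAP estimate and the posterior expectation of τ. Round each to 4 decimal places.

MAP: 7.5000. Posterior mean: 10.6250.

The Pareto density is strictly decreasing on [x_m, ∞), so the mode is x_m = 7.5000.
Mean = α·x_m/(α−1) = 3.4·7.5/2.4 = 10.6250.
Mean > mode: the posterior has a right tail.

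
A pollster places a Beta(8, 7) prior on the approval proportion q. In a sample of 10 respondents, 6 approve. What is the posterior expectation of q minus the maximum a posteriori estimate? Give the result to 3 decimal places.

-0.005

Posterior: Beta(8+6, 7+4) = Beta(14, 11).
Mode = (14−1)/(14+11−2) = 13/23 = 0.565.
Mean = 14/(14+11) = 14/25 = 0.560.
Difference = 0.560 − 0.565 = -0.005.
The mean is pulled below the mode by the posterior's left skew.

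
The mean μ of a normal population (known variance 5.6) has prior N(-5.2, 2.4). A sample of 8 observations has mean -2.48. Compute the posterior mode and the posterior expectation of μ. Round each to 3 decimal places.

MAP = -3.094; posterior mean = -3.094

Posterior for μ is Normal. Precision-weighted mean: (1/2.4·-5.2 + 8/5.6·-2.48) / (1/2.4 + 8/5.6) = -3.094.
A Normal posterior is symmetric, so mode = mean.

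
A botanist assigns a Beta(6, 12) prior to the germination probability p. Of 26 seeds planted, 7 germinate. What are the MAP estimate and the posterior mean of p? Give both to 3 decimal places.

Posterior: Beta(6+7, 12+19) = Beta(13, 31).
Mode = (13−1)/(13+31−2) = 12/42 = 0.286.
Mean = 13/(13+31) = 13/44 = 0.295.
The posterior is right-skewed, so the mean exceeds the mode.

MAP: 0.286. Posterior mean: 0.295.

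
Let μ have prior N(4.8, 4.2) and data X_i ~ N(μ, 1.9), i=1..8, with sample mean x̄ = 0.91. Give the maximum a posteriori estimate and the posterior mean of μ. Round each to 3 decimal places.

Posterior for μ is Normal. Precision-weighted mean: (1/4.2·4.8 + 8/1.9·0.91) / (1/4.2 + 8/1.9) = 1.118.
A Normal posterior is symmetric, so mode = mean.

MAP: 1.118. Posterior mean: 1.118.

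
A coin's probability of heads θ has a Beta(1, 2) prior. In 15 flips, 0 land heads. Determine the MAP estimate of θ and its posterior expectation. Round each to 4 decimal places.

Posterior: Beta(1+0, 2+15) = Beta(1, 17).
Since α = 1 ≤ 1 and β > 1, the Beta density is monotone decreasing on [0,1]; the mode is at 0.
Mean = 1/(1+17) = 0.0556.
The posterior is right-skewed, so the mean exceeds the mode.

MAP = 0.0000, posterior mean = 0.0556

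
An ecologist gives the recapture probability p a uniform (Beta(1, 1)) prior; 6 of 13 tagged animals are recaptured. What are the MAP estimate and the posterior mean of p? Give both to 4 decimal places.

MAP = 0.4615; posterior mean = 0.4667

Posterior: Beta(1+6, 1+7) = Beta(7, 8).
Mode = (7−1)/(7+8−2) = 6/13 = 0.4615.
With a flat prior the MAP equals the MLE, 6/13.
Mean = 7/(7+8) = 7/15 = 0.4667.
The mean is pulled above the mode by the posterior's right skew.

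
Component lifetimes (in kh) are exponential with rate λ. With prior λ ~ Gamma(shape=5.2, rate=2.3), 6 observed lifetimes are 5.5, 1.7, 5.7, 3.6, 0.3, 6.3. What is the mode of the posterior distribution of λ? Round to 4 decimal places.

0.4016

Σ times = 23.1. Posterior: Gamma(shape = 5.2+6 = 11.2, rate = 2.3+23.1 = 25.4).
Mode = (α−1)/β = 10.2/25.4 = 0.4016.
Mean = α/β = 11.2/25.4 = 0.4409.
This is the posterior mode — the MAP estimate.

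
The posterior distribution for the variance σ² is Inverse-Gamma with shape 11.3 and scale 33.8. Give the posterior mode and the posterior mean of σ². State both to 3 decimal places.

Mode = β/(α+1) = 33.8/12.3 = 2.748.
Mean = β/(α−1) = 33.8/10.3 = 3.282.
The mean is pulled above the mode by the posterior's right skew.

posterior mode = 2.748, posterior mean = 3.282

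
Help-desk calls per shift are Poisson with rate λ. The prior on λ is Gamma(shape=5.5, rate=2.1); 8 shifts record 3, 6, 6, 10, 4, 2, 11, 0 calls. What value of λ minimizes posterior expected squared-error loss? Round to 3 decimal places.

Σ counts = 42. Posterior: Gamma(shape = 5.5+42 = 47.5, rate = 2.1+8 = 10.1).
Mode = (α−1)/β = 46.5/10.1 = 4.604.
Mean = α/β = 47.5/10.1 = 4.703.
Squared-error loss ⇒ the optimal estimator is the posterior mean.

4.703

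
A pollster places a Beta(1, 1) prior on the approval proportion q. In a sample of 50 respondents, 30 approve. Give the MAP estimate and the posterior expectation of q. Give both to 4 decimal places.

MAP = 0.6000; posterior mean = 0.5962

Posterior: Beta(1+30, 1+20) = Beta(31, 21).
Mode = (31−1)/(31+21−2) = 30/50 = 0.6000.
Mean = 31/(31+21) = 31/52 = 0.5962.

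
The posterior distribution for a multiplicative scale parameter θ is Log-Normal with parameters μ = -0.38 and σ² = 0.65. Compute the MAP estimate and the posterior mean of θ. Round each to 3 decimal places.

MAP = 0.357; posterior mean = 0.946

Mode = exp(μ − σ²) = exp(-1.03) = 0.357.
Mean = exp(μ + σ²/2) = exp(-0.055) = 0.946.
Right-skewed posterior ⇒ mode < mean.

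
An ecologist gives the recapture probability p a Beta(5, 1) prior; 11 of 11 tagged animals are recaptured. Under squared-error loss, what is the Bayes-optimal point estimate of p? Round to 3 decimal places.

0.941

Posterior: Beta(5+11, 1+0) = Beta(16, 1).
Since β = 1 ≤ 1 and α > 1, the Beta density is monotone increasing on [0,1]; the mode is at 1.
Mean = 16/(16+1) = 0.941.
Squared-error loss ⇒ the optimal estimator is the posterior mean.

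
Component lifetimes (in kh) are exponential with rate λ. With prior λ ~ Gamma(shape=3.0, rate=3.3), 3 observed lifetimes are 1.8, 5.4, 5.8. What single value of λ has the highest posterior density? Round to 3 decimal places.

0.307

Σ times = 13.0. Posterior: Gamma(shape = 3.0+3 = 6.0, rate = 3.3+13.0 = 16.3).
Mode = (α−1)/β = 5.0/16.3 = 0.307.
Mean = α/β = 6.0/16.3 = 0.368.
This is the posterior mode — the MAP estimate.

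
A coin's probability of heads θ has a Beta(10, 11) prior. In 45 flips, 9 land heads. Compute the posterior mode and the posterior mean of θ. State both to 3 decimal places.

posterior mode = 0.281, posterior mean = 0.288

Posterior: Beta(10+9, 11+36) = Beta(19, 47).
Mode = (19−1)/(19+47−2) = 18/64 = 0.281.
Mean = 19/(19+47) = 19/66 = 0.288.
Right-skewed posterior ⇒ mode < mean.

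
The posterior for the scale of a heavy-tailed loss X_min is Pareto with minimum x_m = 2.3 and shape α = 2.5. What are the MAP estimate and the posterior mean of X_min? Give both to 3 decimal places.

MAP estimate = 2.300, posterior mean = 3.833

The Pareto density is strictly decreasing on [x_m, ∞), so the mode is x_m = 2.300.
Mean = α·x_m/(α−1) = 2.5·2.3/1.5 = 3.833.
The mean is pulled above the mode by the posterior's right skew.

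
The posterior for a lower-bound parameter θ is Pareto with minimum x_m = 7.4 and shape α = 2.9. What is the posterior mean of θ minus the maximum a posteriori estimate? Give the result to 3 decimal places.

3.895

The Pareto density is strictly decreasing on [x_m, ∞), so the mode is x_m = 7.400.
Mean = α·x_m/(α−1) = 2.9·7.4/1.9 = 11.295.
Difference = 11.295 − 7.400 = 3.895.
The mean is pulled above the mode by the posterior's right skew.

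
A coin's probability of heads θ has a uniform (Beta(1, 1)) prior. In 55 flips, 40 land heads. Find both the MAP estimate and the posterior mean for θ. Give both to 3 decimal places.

Posterior: Beta(1+40, 1+15) = Beta(41, 16).
Mode = (41−1)/(41+16−2) = 40/55 = 0.727.
With a flat prior the MAP equals the MLE, 40/55.
Mean = 41/(41+16) = 41/57 = 0.719.

MAP: 0.727. Posterior mean: 0.719.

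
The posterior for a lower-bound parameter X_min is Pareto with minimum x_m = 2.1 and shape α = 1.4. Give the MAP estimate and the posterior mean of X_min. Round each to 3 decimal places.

MAP = 2.100, posterior mean = 7.350

The Pareto density is strictly decreasing on [x_m, ∞), so the mode is x_m = 2.100.
Mean = α·x_m/(α−1) = 1.4·2.1/0.4 = 7.350.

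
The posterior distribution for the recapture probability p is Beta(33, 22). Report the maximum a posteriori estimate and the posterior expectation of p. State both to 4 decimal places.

Mode = (33−1)/(33+22−2) = 32/53 = 0.6038.
Mean = 33/(33+22) = 33/55 = 0.6000.

MAP: 0.6038. Posterior mean: 0.6000.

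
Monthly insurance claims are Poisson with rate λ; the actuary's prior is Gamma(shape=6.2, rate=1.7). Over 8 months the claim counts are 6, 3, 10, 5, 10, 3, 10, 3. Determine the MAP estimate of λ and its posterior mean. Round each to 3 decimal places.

Σ counts = 50. Posterior: Gamma(shape = 6.2+50 = 56.2, rate = 1.7+8 = 9.7).
Mode = (α−1)/β = 55.2/9.7 = 5.691.
Mean = α/β = 56.2/9.7 = 5.794.

MAP: 5.691. Posterior mean: 5.794.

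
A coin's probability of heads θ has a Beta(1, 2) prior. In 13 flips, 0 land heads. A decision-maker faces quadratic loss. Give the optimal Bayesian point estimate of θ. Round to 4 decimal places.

Posterior: Beta(1+0, 2+13) = Beta(1, 15).
Since α = 1 ≤ 1 and β > 1, the Beta density is monotone decreasing on [0,1]; the mode is at 0.
Mean = 1/(1+15) = 0.0625.
Quadratic loss ⇒ the optimal estimator is the posterior mean.

0.0625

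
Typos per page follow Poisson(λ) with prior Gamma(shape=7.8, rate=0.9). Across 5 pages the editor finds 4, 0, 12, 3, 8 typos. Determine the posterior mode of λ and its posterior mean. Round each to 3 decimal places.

λ_MAP = 5.729, E[λ|data] = 5.898

Σ counts = 27. Posterior: Gamma(shape = 7.8+27 = 34.8, rate = 0.9+5 = 5.9).
Mode = (α−1)/β = 33.8/5.9 = 5.729.
Mean = α/β = 34.8/5.9 = 5.898.
Right-skewed posterior ⇒ mode < mean.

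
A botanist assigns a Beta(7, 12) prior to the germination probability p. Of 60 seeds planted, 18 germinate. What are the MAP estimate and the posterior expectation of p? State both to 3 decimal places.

MAP = 0.312; posterior mean = 0.316

Posterior: Beta(7+18, 12+42) = Beta(25, 54).
Mode = (25−1)/(25+54−2) = 24/77 = 0.312.
Mean = 25/(25+54) = 25/79 = 0.316.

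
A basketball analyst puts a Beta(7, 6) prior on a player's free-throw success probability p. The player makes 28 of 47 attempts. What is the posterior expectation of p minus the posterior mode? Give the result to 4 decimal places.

Posterior: Beta(7+28, 6+19) = Beta(35, 25).
Mode = (35−1)/(35+25−2) = 34/58 = 0.5862.
Mean = 35/(35+25) = 35/60 = 0.5833.
Difference = 0.5833 − 0.5862 = -0.0029.

-0.0029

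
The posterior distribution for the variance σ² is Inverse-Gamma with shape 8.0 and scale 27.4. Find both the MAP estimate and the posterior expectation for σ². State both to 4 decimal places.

Mode = β/(α+1) = 27.4/9.0 = 3.0444.
Mean = β/(α−1) = 27.4/7.0 = 3.9143.

MAP: 3.0444. Posterior mean: 3.9143.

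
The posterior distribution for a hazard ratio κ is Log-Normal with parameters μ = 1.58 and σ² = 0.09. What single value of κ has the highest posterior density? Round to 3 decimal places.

4.437

Mode = exp(μ − σ²) = exp(1.49) = 4.437.
Mean = exp(μ + σ²/2) = exp(1.625) = 5.078.
This is the posterior mode — the MAP estimate.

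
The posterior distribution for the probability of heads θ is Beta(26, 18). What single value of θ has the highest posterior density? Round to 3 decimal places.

Mode = (26−1)/(26+18−2) = 25/42 = 0.595.
Mean = 26/(26+18) = 26/44 = 0.591.
This is the posterior mode — the MAP estimate.

0.595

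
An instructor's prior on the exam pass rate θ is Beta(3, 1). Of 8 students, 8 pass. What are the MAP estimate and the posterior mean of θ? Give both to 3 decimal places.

θ_MAP = 1.000, E[θ|data] = 0.917

Posterior: Beta(3+8, 1+0) = Beta(11, 1).
Since β = 1 ≤ 1 and α > 1, the Beta density is monotone increasing on [0,1]; the mode is at 1.
Mean = 11/(11+1) = 0.917.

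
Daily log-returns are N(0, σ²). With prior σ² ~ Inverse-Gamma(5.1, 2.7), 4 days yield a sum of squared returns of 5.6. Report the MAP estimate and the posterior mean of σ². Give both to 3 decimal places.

MAP estimate = 0.679, posterior mean = 0.902

Posterior: Inverse-Gamma(shape = 5.1+4/2 = 7.1, scale = 2.7+5.6/2 = 5.5).
Mode = β/(α+1) = 5.5/8.1 = 0.679.
Mean = β/(α−1) = 5.5/6.1 = 0.902.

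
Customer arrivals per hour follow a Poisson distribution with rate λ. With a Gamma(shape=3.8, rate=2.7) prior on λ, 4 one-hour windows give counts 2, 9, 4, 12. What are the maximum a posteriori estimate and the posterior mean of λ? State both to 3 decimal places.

Σ counts = 27. Posterior: Gamma(shape = 3.8+27 = 30.8, rate = 2.7+4 = 6.7).
Mode = (α−1)/β = 29.8/6.7 = 4.448.
Mean = α/β = 30.8/6.7 = 4.597.
The mean is pulled above the mode by the posterior's right skew.

MAP = 4.448; posterior mean = 4.597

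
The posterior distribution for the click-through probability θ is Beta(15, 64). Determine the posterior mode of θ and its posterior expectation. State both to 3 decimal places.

Mode = (15−1)/(15+64−2) = 14/77 = 0.182.
Mean = 15/(15+64) = 15/79 = 0.190.

MAP: 0.182. Posterior mean: 0.190.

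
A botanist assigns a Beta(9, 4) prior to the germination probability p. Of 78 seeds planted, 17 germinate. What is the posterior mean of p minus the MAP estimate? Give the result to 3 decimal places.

0.005

Posterior: Beta(9+17, 4+61) = Beta(26, 65).
Mode = (26−1)/(26+65−2) = 25/89 = 0.281.
Mean = 26/(26+65) = 26/91 = 0.286.
Difference = 0.286 − 0.281 = 0.005.
Right-skewed posterior ⇒ mode < mean.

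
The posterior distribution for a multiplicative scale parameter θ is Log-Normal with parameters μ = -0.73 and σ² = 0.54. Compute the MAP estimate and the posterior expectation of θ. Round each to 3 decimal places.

MAP = 0.281, posterior mean = 0.631

Mode = exp(μ − σ²) = exp(-1.27) = 0.281.
Mean = exp(μ + σ²/2) = exp(-0.460) = 0.631.
The mean is pulled above the mode by the posterior's right skew.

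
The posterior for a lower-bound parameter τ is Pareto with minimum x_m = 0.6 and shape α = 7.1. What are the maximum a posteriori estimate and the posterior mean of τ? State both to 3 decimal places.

MAP: 0.600. Posterior mean: 0.698.

The Pareto density is strictly decreasing on [x_m, ∞), so the mode is x_m = 0.600.
Mean = α·x_m/(α−1) = 7.1·0.6/6.1 = 0.698.
Right-skewed posterior ⇒ mode < mean.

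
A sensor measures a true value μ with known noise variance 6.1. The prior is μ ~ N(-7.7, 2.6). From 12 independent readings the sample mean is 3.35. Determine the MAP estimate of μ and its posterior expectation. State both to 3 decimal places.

μ_MAP = 1.543, E[μ|data] = 1.543

Posterior for μ is Normal. Precision-weighted mean: (1/2.6·-7.7 + 12/6.1·3.35) / (1/2.6 + 12/6.1) = 1.543.
A Normal posterior is symmetric, so mode = mean.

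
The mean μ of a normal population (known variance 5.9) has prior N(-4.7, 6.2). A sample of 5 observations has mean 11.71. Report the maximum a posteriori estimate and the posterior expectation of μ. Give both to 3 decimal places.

Posterior for μ is Normal. Precision-weighted mean: (1/6.2·-4.7 + 5/5.9·11.71) / (1/6.2 + 5/5.9) = 9.086.
A Normal posterior is symmetric, so mode = mean.

μ_MAP = 9.086, E[μ|data] = 9.086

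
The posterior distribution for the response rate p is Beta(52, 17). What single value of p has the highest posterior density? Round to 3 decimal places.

Mode = (52−1)/(52+17−2) = 51/67 = 0.761.
Mean = 52/(52+17) = 52/69 = 0.754.
This is the posterior mode — the MAP estimate.

0.761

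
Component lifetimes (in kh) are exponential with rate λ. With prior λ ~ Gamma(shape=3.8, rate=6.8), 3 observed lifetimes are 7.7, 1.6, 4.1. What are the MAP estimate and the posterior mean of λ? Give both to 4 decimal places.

Σ times = 13.4. Posterior: Gamma(shape = 3.8+3 = 6.8, rate = 6.8+13.4 = 20.2).
Mode = (α−1)/β = 5.8/20.2 = 0.2871.
Mean = α/β = 6.8/20.2 = 0.3366.

MAP: 0.2871. Posterior mean: 0.3366.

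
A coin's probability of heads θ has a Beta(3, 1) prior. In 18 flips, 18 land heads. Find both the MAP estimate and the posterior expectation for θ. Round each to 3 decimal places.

Posterior: Beta(3+18, 1+0) = Beta(21, 1).
Since β = 1 ≤ 1 and α > 1, the Beta density is monotone increasing on [0,1]; the mode is at 1.
Mean = 21/(21+1) = 0.955.

MAP = 1.000, posterior mean = 0.955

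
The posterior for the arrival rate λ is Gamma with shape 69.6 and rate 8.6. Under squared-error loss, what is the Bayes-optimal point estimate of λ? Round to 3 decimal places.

Mode = (α−1)/β = 68.6/8.6 = 7.977.
Mean = α/β = 69.6/8.6 = 8.093.
Squared-error loss ⇒ the optimal estimator is the posterior mean.

8.093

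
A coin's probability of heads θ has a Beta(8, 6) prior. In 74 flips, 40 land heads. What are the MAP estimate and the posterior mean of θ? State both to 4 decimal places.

MAP = 0.5465, posterior mean = 0.5455

Posterior: Beta(8+40, 6+34) = Beta(48, 40).
Mode = (48−1)/(48+40−2) = 47/86 = 0.5465.
Mean = 48/(48+40) = 48/88 = 0.5455.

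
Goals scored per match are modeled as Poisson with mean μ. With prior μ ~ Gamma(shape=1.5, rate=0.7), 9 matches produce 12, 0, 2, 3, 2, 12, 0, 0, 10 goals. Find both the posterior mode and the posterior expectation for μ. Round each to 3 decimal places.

Σ counts = 41. Posterior: Gamma(shape = 1.5+41 = 42.5, rate = 0.7+9 = 9.7).
Mode = (α−1)/β = 41.5/9.7 = 4.278.
Mean = α/β = 42.5/9.7 = 4.381.

μ_MAP = 4.278, E[μ|data] = 4.381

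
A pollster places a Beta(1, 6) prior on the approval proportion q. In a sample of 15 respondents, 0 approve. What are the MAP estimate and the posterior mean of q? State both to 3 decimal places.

MAP = 0.000, posterior mean = 0.045

Posterior: Beta(1+0, 6+15) = Beta(1, 21).
Since α = 1 ≤ 1 and β > 1, the Beta density is monotone decreasing on [0,1]; the mode is at 0.
Mean = 1/(1+21) = 0.045.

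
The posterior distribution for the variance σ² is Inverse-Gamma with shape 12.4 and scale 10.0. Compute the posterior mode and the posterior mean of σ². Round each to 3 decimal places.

posterior mode = 0.746, posterior mean = 0.877

Mode = β/(α+1) = 10.0/13.4 = 0.746.
Mean = β/(α−1) = 10.0/11.4 = 0.877.
The posterior is right-skewed, so the mean exceeds the mode.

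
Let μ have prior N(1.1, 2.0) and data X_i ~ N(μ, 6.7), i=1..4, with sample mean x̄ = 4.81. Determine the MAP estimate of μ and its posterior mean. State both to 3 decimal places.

MAP = 3.119; posterior mean = 3.119

Posterior for μ is Normal. Precision-weighted mean: (1/2.0·1.1 + 4/6.7·4.81) / (1/2.0 + 4/6.7) = 3.119.
A Normal posterior is symmetric, so mode = mean.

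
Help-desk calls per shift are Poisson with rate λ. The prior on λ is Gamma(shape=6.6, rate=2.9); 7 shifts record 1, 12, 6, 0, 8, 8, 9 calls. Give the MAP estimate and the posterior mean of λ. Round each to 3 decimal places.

Σ counts = 44. Posterior: Gamma(shape = 6.6+44 = 50.6, rate = 2.9+7 = 9.9).
Mode = (α−1)/β = 49.6/9.9 = 5.010.
Mean = α/β = 50.6/9.9 = 5.111.

MAP: 5.010. Posterior mean: 5.111.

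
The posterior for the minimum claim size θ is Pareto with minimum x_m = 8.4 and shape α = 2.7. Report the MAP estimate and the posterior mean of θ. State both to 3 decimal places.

The Pareto density is strictly decreasing on [x_m, ∞), so the mode is x_m = 8.400.
Mean = α·x_m/(α−1) = 2.7·8.4/1.7 = 13.341.
Mean > mode: the posterior has a right tail.

MAP = 8.400; posterior mean = 13.341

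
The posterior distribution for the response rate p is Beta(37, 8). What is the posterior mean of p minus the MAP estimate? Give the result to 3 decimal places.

Mode = (37−1)/(37+8−2) = 36/43 = 0.837.
Mean = 37/(37+8) = 37/45 = 0.822.
Difference = 0.822 − 0.837 = -0.015.

-0.015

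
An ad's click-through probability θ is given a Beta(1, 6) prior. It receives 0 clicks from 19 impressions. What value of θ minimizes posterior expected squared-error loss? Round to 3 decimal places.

0.038

Posterior: Beta(1+0, 6+19) = Beta(1, 25).
Since α = 1 ≤ 1 and β > 1, the Beta density is monotone decreasing on [0,1]; the mode is at 0.
Mean = 1/(1+25) = 0.038.
Squared-error loss ⇒ the optimal estimator is the posterior mean.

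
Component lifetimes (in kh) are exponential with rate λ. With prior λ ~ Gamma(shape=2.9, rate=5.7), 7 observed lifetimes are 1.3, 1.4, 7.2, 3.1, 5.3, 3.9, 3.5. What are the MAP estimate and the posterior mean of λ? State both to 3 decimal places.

MAP: 0.283. Posterior mean: 0.315.

Σ times = 25.7. Posterior: Gamma(shape = 2.9+7 = 9.9, rate = 5.7+25.7 = 31.4).
Mode = (α−1)/β = 8.9/31.4 = 0.283.
Mean = α/β = 9.9/31.4 = 0.315.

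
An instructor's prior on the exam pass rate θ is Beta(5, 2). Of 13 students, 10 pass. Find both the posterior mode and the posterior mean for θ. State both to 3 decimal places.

posterior mode = 0.778, posterior mean = 0.750

Posterior: Beta(5+10, 2+3) = Beta(15, 5).
Mode = (15−1)/(15+5−2) = 14/18 = 0.778.
Mean = 15/(15+5) = 15/20 = 0.750.
The mean is pulled below the mode by the posterior's left skew.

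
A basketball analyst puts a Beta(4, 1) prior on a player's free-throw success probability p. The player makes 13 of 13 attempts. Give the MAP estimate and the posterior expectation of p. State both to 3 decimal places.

Posterior: Beta(4+13, 1+0) = Beta(17, 1).
Since β = 1 ≤ 1 and α > 1, the Beta density is monotone increasing on [0,1]; the mode is at 1.
Mean = 17/(17+1) = 0.944.

MAP = 1.000; posterior mean = 0.944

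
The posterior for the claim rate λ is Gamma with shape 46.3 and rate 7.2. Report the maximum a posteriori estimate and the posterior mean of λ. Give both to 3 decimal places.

Mode = (α−1)/β = 45.3/7.2 = 6.292.
Mean = α/β = 46.3/7.2 = 6.431.
The posterior is right-skewed, so the mean exceeds the mode.

MAP: 6.292. Posterior mean: 6.431.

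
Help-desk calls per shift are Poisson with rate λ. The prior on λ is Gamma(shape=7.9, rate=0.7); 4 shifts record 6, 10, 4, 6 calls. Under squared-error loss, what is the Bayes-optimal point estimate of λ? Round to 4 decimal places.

Σ counts = 26. Posterior: Gamma(shape = 7.9+26 = 33.9, rate = 0.7+4 = 4.7).
Mode = (α−1)/β = 32.9/4.7 = 7.0000.
Mean = α/β = 33.9/4.7 = 7.2128.
Squared-error loss ⇒ the optimal estimator is the posterior mean.

7.2128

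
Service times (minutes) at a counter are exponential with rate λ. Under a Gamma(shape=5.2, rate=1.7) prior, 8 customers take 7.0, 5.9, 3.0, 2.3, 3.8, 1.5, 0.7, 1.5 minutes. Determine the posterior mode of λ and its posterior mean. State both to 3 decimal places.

MAP = 0.445, posterior mean = 0.482

Σ times = 25.7. Posterior: Gamma(shape = 5.2+8 = 13.2, rate = 1.7+25.7 = 27.4).
Mode = (α−1)/β = 12.2/27.4 = 0.445.
Mean = α/β = 13.2/27.4 = 0.482.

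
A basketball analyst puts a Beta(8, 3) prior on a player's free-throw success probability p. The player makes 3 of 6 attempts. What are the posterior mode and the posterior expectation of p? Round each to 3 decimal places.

p_MAP = 0.667, E[p|data] = 0.647

Posterior: Beta(8+3, 3+3) = Beta(11, 6).
Mode = (11−1)/(11+6−2) = 10/15 = 0.667.
Mean = 11/(11+6) = 11/17 = 0.647.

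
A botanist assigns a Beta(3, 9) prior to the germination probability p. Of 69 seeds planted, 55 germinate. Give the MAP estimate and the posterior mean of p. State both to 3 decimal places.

MAP: 0.722. Posterior mean: 0.716.

Posterior: Beta(3+55, 9+14) = Beta(58, 23).
Mode = (58−1)/(58+23−2) = 57/79 = 0.722.
Mean = 58/(58+23) = 58/81 = 0.716.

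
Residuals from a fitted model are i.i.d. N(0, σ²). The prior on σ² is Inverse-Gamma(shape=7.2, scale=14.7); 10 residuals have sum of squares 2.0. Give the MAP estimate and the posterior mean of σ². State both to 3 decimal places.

Posterior: Inverse-Gamma(shape = 7.2+10/2 = 12.2, scale = 14.7+2.0/2 = 15.7).
Mode = β/(α+1) = 15.7/13.2 = 1.189.
Mean = β/(α−1) = 15.7/11.2 = 1.402.
Mean > mode: the posterior has a right tail.

σ²_MAP = 1.189, E[σ²|data] = 1.402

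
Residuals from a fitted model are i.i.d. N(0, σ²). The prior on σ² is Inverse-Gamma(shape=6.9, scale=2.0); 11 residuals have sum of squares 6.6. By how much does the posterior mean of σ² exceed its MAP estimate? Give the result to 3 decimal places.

Posterior: Inverse-Gamma(shape = 6.9+11/2 = 12.4, scale = 2.0+6.6/2 = 5.3).
Mode = β/(α+1) = 5.3/13.4 = 0.396.
Mean = β/(α−1) = 5.3/11.4 = 0.465.
Difference = 0.465 − 0.396 = 0.069.
The posterior is right-skewed, so the mean exceeds the mode.

0.069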